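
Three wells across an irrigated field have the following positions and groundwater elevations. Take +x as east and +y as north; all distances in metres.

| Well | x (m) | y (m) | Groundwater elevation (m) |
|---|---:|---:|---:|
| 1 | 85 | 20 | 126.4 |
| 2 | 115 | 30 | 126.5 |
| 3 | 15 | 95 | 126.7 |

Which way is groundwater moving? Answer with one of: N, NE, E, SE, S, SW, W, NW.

S

Differences from 1: to 2 (Δx, Δy, Δh) = (30, 10, +0.1); to 3 = (-70, 75, +0.3).
Determinant of the coordinate differences = 30·75 − (-70)·10 = 2950.
∂h/∂x = [(+0.1)·75 − (+0.3)·10] / 2950 = +0.001525
∂h/∂y = [30·(+0.3) − (-70)·(+0.1)] / 2950 = +0.005424
Flow = −∇h = (-0.001525 east, -0.005424 north), which points south.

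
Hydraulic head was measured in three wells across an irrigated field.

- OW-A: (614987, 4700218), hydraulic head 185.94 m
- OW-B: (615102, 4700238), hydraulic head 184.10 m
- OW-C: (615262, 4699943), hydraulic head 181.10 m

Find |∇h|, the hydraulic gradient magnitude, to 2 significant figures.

Taking OW-A as reference: OW-B−OW-A = (115, 20, -1.84); OW-C−OW-A = (275, -275, -4.84).
Determinant of the coordinate differences = 115·(-275) − 275·20 = -37125.
∂h/∂x = [(-1.84)·(-275) − (-4.84)·20] / -37125 = -0.01624
∂h/∂y = [115·(-4.84) − 275·(-1.84)] / -37125 = +0.001363
|∇h| = √(-0.01624² + 0.001363²) = 0.0163

0.016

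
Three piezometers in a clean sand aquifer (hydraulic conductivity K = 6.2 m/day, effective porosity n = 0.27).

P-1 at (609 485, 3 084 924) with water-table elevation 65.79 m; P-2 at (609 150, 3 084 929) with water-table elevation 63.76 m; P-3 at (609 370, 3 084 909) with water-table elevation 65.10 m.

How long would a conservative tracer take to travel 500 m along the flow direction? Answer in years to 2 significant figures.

9.8 years

Taking P-1 as reference: P-2−P-1 = (-335, 5, -2.03); P-3−P-1 = (-115, -15, -0.69).
Solve a·Δx + b·Δy = Δh: det = (-335)·(-15) − (-115)·5 = 5600.
∂h/∂x = [(-2.03)·(-15) − (-0.69)·5] / 5600 = +0.006054
∂h/∂y = [(-335)·(-0.69) − (-115)·(-2.03)] / 5600 = -0.0004107
|∇h| = √(0.006054² + -0.0004107²) = 0.006068
Seepage velocity v = K·i/n = 6.2 × 0.006068 / 0.27 = 0.1393 m/day.
t = 500 / 0.1393 = 3589 days = 9.83 years.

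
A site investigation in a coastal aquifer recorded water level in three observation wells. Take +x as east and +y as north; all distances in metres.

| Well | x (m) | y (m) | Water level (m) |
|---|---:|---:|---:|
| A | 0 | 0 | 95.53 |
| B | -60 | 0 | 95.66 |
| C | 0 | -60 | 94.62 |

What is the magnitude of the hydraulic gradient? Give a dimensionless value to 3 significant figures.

∂h/∂x = (95.66 − 95.53) / (-60 − 0) = -0.002167
∂h/∂y = (94.62 − 95.53) / (-60 − 0) = +0.01517
|∇h| = √(-0.002167² + 0.01517²) = 0.01532

0.0153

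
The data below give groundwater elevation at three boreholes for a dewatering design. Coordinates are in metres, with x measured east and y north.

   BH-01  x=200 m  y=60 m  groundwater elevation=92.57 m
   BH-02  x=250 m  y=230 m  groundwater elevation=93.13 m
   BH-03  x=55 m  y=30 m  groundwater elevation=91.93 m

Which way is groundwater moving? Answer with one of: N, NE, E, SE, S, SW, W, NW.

SW

Taking BH-01 as reference: BH-02−BH-01 = (50, 170, +0.56); BH-03−BH-01 = (-145, -30, -0.64).
Solve a·Δx + b·Δy = Δh: det = 50·(-30) − (-145)·170 = 23150.
∂h/∂x = [(+0.56)·(-30) − (-0.64)·170] / 23150 = +0.003974
∂h/∂y = [50·(-0.64) − (-145)·(+0.56)] / 23150 = +0.002125
Flow = −∇h = (-0.003974 east, -0.002125 north), which points southwest.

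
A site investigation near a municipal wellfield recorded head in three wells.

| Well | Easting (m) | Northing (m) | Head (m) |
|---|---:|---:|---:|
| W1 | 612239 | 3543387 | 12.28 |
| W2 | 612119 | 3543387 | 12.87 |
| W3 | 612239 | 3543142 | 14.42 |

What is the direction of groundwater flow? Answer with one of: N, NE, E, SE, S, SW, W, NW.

∂h/∂x = (12.87 − 12.28) / (612119 − 612239) = -0.004917
∂h/∂y = (14.42 − 12.28) / (3543142 − 3543387) = -0.008735
Flow = −∇h = (+0.004917 east, +0.008735 north), which points northeast.

NE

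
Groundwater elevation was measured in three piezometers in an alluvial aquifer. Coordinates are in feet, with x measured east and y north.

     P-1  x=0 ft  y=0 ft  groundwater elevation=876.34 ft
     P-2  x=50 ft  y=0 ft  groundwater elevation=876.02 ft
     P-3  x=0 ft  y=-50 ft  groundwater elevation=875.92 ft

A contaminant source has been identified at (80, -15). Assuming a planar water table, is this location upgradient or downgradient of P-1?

∂h/∂x = (876.02 − 876.34) / (50 − 0) = -0.006400
∂h/∂y = (875.92 − 876.34) / (-50 − 0) = +0.008400
Head at (80, -15) = 876.34 + (-0.006400)·(80) + (+0.008400)·(-15) = 875.70 ft.
That is lower than the 876.34 ft at P-1, so the point is downgradient.

downgradient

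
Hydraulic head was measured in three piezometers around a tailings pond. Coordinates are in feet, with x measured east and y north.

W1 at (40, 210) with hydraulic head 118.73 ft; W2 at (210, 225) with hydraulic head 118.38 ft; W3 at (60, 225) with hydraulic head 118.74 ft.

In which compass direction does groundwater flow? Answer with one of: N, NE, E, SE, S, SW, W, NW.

With h = a·x + b·y + c and W1 as origin, the differences give:
  170·a + 15·b = -0.35
  20·a + 15·b = +0.01
Eliminate b (×15 and ×15, subtract): 2250·a = -5.400 → a = ∂h/∂x = -0.002400
Back-substitute: b = ∂h/∂y = +0.003867.
Flow = −∇h = (+0.002400 east, -0.003867 north), which points southeast.

SE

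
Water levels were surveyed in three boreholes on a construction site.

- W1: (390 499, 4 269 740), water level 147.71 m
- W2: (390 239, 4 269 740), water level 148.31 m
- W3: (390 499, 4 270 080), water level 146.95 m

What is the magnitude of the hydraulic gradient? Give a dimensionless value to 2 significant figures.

0.0032

∂h/∂x = (148.31 − 147.71) / (390239 − 390499) = -0.002308
∂h/∂y = (146.95 − 147.71) / (4270080 − 4269740) = -0.002235
|∇h| = √(-0.002308² + -0.002235²) = 0.003213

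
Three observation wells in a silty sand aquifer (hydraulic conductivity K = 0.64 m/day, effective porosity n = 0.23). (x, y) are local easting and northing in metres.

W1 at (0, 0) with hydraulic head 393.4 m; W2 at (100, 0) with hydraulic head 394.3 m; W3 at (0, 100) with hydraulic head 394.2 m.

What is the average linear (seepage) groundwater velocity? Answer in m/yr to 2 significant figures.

∂h/∂x = (394.3 − 393.4) / (100 − 0) = +0.009000
∂h/∂y = (394.2 − 393.4) / (100 − 0) = +0.008000
|∇h| = √(0.009000² + 0.008000²) = 0.01204
Seepage velocity v = K·i/n = 0.64 × 0.01204 / 0.23 = 0.0335 m/day = 12.24 m/yr.

12 m/yr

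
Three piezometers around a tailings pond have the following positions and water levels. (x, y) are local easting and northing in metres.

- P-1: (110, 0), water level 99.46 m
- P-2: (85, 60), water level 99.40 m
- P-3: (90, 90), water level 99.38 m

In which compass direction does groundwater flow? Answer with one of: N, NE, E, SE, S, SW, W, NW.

With h = a·x + b·y + c and P-1 as origin, the differences give:
  (-25)·a + 60·b = -0.06
  (-20)·a + 90·b = -0.08
Eliminate b (×90 and ×60, subtract): -1050·a = -0.600 → a = ∂h/∂x = +0.0005714
Back-substitute: b = ∂h/∂y = -0.0007619.
Flow = −∇h = (-0.0005714 east, +0.0007619 north), which points northwest.

NW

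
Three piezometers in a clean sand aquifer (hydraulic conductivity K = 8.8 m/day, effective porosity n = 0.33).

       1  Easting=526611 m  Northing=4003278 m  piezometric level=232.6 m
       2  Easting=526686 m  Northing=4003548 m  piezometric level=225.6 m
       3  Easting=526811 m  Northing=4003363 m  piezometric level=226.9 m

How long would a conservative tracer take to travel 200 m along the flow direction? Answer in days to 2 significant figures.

260 days

Taking 1 as reference: 2−1 = (75, 270, -7.0); 3−1 = (200, 85, -5.7).
Determinant of the coordinate differences = 75·85 − 200·270 = -47625.
∂h/∂x = [(-7.0)·85 − (-5.7)·270] / -47625 = -0.01982
∂h/∂y = [75·(-5.7) − 200·(-7.0)] / -47625 = -0.02042
|∇h| = √(-0.01982² + -0.02042²) = 0.02846
Seepage velocity v = K·i/n = 8.8 × 0.02846 / 0.33 = 0.7589 m/day.
t = 200 / 0.7589 = 263.5 days.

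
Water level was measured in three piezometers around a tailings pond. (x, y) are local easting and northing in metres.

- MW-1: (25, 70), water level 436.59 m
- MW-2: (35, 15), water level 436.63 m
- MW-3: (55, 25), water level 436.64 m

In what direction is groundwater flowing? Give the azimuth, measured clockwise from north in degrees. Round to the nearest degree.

306°

With h = a·x + b·y + c and MW-1 as origin, the differences give:
  10·a + (-55)·b = +0.04
  30·a + (-45)·b = +0.05
Eliminate b (×(-45) and ×(-55), subtract): 1200·a = 0.950 → a = ∂h/∂x = +0.0007917
Back-substitute: b = ∂h/∂y = -0.0005833.
Flow direction (−∇h) has components (-0.0007917 E, +0.0005833 N).
Azimuth = atan2(E, N) = atan2(-0.0007917, +0.0005833) = 306.4° ≈ 306°.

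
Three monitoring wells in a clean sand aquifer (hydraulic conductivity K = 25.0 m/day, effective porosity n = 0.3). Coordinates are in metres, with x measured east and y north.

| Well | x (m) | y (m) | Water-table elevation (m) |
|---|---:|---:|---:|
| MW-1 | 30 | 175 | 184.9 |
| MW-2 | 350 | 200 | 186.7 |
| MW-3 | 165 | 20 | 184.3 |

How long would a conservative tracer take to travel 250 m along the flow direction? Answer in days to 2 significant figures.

Differences from MW-1: to MW-2 (Δx, Δy, Δh) = (320, 25, +1.8); to MW-3 = (135, -155, -0.6).
Solve a·Δx + b·Δy = Δh: det = 320·(-155) − 135·25 = -52975.
∂h/∂x = [(+1.8)·(-155) − (-0.6)·25] / -52975 = +0.004983
∂h/∂y = [320·(-0.6) − 135·(+1.8)] / -52975 = +0.008211
|∇h| = √(0.004983² + 0.008211²) = 0.009605
Seepage velocity v = K·i/n = 25.0 × 0.009605 / 0.3 = 0.8004 m/day.
t = 250 / 0.8004 = 312.3 days.

310 days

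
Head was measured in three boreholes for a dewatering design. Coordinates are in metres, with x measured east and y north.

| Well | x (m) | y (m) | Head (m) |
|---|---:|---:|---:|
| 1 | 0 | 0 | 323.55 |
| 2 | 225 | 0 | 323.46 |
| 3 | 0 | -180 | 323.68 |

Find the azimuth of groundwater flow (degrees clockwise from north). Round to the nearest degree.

∂h/∂x = (323.46 − 323.55) / (225 − 0) = -0.0004000
∂h/∂y = (323.68 − 323.55) / (-180 − 0) = -0.0007222
Flow direction (−∇h) has components (+0.0004000 E, +0.0007222 N).
Azimuth = atan2(E, N) = atan2(+0.0004000, +0.0007222) = 29.0° ≈ 029°.

029°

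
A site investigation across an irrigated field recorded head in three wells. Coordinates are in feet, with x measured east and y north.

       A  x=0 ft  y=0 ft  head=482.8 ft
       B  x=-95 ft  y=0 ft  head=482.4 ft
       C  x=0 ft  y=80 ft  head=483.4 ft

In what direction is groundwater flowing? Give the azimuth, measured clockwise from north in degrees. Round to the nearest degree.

∂h/∂x = (482.4 − 482.8) / (-95 − 0) = +0.004211
∂h/∂y = (483.4 − 482.8) / (80 − 0) = +0.007500
Flow direction (−∇h) has components (-0.004211 E, -0.007500 N).
Azimuth = atan2(E, N) = atan2(-0.004211, -0.007500) = 209.3° ≈ 209°.

209°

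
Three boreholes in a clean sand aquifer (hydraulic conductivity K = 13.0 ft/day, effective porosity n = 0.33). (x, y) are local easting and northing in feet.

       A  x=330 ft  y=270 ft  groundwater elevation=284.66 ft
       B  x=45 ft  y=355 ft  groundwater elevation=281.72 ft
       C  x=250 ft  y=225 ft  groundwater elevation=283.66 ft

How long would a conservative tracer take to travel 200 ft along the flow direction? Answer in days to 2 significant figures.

With h = a·x + b·y + c and A as origin, the differences give:
  (-285)·a + 85·b = -2.94
  (-80)·a + (-45)·b = -1.00
Eliminate b (×(-45) and ×85, subtract): 19625·a = 217.300 → a = ∂h/∂x = +0.01107
Back-substitute: b = ∂h/∂y = +0.002538.
|∇h| = √(0.01107² + 0.002538²) = 0.01136
Seepage velocity v = K·i/n = 13.0 × 0.01136 / 0.33 = 0.4475 ft/day.
t = 200 / 0.4475 = 446.9 days.

450 days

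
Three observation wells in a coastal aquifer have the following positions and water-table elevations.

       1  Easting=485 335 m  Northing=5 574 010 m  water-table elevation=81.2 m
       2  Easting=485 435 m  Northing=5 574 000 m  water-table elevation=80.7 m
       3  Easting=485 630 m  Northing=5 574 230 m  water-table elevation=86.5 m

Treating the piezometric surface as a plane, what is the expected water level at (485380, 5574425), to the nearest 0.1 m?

Differences from 1: to 2 (Δx, Δy, Δh) = (100, -10, -0.5); to 3 = (295, 220, +5.3).
Solve a·Δx + b·Δy = Δh: det = 100·220 − 295·(-10) = 24950.
∂h/∂x = [(-0.5)·220 − (+5.3)·(-10)] / 24950 = -0.002285
∂h/∂y = [100·(+5.3) − 295·(-0.5)] / 24950 = +0.02715
h(485380, 5574425) = 81.2 + (-0.002285)·(45) + (+0.02715)·(415) = 81.2 -0.103 +11.269 = 92.366 m.

92.4 m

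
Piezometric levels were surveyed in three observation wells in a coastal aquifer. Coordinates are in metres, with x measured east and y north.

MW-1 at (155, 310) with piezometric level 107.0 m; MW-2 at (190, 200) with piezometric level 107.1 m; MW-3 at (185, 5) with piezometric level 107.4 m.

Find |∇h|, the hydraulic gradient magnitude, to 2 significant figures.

0.0024

Differences from MW-1: to MW-2 (Δx, Δy, Δh) = (35, -110, +0.1); to MW-3 = (30, -305, +0.4).
Determinant of the coordinate differences = 35·(-305) − 30·(-110) = -7375.
∂h/∂x = [(+0.1)·(-305) − (+0.4)·(-110)] / -7375 = -0.001831
∂h/∂y = [35·(+0.4) − 30·(+0.1)] / -7375 = -0.001492
|∇h| = √(-0.001831² + -0.001492²) = 0.002362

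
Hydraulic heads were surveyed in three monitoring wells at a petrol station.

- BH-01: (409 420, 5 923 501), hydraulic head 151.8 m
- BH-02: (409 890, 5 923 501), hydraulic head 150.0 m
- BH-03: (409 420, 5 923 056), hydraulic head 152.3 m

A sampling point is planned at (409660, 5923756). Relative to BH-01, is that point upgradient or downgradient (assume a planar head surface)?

∂h/∂x = (150.0 − 151.8) / (409890 − 409420) = -0.003830
∂h/∂y = (152.3 − 151.8) / (5923056 − 5923501) = -0.001124
Head at (409660, 5923756) = 151.8 + (-0.003830)·(240) + (-0.001124)·(255) = 150.59 m.
That is lower than the 151.8 m at BH-01, so the point is downgradient.

downgradient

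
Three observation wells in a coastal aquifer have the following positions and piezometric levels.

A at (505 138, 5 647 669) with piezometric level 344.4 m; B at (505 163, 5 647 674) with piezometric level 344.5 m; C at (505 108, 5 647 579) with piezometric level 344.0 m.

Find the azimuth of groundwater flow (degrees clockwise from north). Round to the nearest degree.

225°

Differences from A: to B (Δx, Δy, Δh) = (25, 5, +0.1); to C = (-30, -90, -0.4).
Solve a·Δx + b·Δy = Δh: det = 25·(-90) − (-30)·5 = -2100.
∂h/∂x = [(+0.1)·(-90) − (-0.4)·5] / -2100 = +0.003333
∂h/∂y = [25·(-0.4) − (-30)·(+0.1)] / -2100 = +0.003333
Flow direction (−∇h) has components (-0.003333 E, -0.003333 N).
Azimuth = atan2(E, N) = atan2(-0.003333, -0.003333) = 225.0° ≈ 225°.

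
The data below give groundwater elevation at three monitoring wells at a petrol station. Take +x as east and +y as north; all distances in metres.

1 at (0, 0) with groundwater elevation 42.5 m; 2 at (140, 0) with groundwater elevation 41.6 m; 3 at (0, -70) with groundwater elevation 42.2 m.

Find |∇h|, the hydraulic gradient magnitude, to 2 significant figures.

∂h/∂x = (41.6 − 42.5) / (140 − 0) = -0.006429
∂h/∂y = (42.2 − 42.5) / (-70 − 0) = +0.004286
|∇h| = √(-0.006429² + 0.004286²) = 0.007727

0.0077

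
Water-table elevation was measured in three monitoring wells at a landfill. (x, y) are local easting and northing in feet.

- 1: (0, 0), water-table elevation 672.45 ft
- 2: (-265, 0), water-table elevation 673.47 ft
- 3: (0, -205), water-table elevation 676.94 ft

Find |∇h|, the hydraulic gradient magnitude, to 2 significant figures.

∂h/∂x = (673.47 − 672.45) / (-265 − 0) = -0.003849
∂h/∂y = (676.94 − 672.45) / (-205 − 0) = -0.02190
|∇h| = √(-0.003849² + -0.02190²) = 0.02224

0.022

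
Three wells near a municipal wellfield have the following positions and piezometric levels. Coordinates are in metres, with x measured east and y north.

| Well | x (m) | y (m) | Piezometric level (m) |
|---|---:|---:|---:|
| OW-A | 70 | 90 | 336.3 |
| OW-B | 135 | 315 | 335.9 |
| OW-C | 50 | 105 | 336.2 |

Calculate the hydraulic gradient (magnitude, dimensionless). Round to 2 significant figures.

Taking OW-A as reference: OW-B−OW-A = (65, 225, -0.4); OW-C−OW-A = (-20, 15, -0.1).
Determinant of the coordinate differences = 65·15 − (-20)·225 = 5475.
∂h/∂x = [(-0.4)·15 − (-0.1)·225] / 5475 = +0.003014
∂h/∂y = [65·(-0.1) − (-20)·(-0.4)] / 5475 = -0.002648
|∇h| = √(0.003014² + -0.002648²) = 0.004012

0.0040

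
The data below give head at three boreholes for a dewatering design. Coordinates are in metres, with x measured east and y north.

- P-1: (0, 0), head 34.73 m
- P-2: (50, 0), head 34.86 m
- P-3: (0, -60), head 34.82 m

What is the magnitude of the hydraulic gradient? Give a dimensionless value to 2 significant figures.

∂h/∂x = (34.86 − 34.73) / (50 − 0) = +0.002600
∂h/∂y = (34.82 − 34.73) / (-60 − 0) = -0.001500
|∇h| = √(0.002600² + -0.001500²) = 0.003002

0.0030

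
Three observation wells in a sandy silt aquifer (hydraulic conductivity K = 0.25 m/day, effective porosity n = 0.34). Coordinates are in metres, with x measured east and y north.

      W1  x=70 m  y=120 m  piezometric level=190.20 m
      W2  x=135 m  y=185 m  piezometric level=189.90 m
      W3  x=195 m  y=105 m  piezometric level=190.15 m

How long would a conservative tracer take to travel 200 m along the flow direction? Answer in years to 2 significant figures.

With h = a·x + b·y + c and W1 as origin, the differences give:
  65·a + 65·b = -0.30
  125·a + (-15)·b = -0.05
Eliminate b (×(-15) and ×65, subtract): -9100·a = 7.750 → a = ∂h/∂x = -0.0008516
Back-substitute: b = ∂h/∂y = -0.003764.
|∇h| = √(-0.0008516² + -0.003764²) = 0.003859
Seepage velocity v = K·i/n = 0.25 × 0.003859 / 0.34 = 0.002837 m/day.
t = 200 / 0.002837 = 7.05e+04 days = 193 years.

190 years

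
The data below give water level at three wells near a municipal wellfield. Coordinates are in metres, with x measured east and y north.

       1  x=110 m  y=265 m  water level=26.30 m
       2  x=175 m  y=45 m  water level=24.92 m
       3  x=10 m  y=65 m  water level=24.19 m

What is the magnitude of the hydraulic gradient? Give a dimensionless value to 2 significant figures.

Differences from 1: to 2 (Δx, Δy, Δh) = (65, -220, -1.38); to 3 = (-100, -200, -2.11).
Solve a·Δx + b·Δy = Δh: det = 65·(-200) − (-100)·(-220) = -35000.
∂h/∂x = [(-1.38)·(-200) − (-2.11)·(-220)] / -35000 = +0.005377
∂h/∂y = [65·(-2.11) − (-100)·(-1.38)] / -35000 = +0.007861
|∇h| = √(0.005377² + 0.007861²) = 0.009524

0.0095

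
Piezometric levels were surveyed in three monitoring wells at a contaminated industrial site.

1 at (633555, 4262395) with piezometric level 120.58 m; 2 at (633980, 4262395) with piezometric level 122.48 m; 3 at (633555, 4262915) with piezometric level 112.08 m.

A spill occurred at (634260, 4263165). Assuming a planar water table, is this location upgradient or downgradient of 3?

downgradient

∂h/∂x = (122.48 − 120.58) / (633980 − 633555) = +0.004471
∂h/∂y = (112.08 − 120.58) / (4262915 − 4262395) = -0.01635
Head at (634260, 4263165) = 120.58 + (+0.004471)·(705) + (-0.01635)·(770) = 111.15 m.
That is lower than the 112.08 m at 3, so the point is downgradient.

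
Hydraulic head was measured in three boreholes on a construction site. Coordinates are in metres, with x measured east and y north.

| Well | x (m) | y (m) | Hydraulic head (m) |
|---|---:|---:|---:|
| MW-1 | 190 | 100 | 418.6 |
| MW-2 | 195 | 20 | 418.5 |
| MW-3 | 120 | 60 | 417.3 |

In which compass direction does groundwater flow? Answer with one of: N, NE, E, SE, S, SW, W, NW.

W

With h = a·x + b·y + c and MW-1 as origin, the differences give:
  5·a + (-80)·b = -0.1
  (-70)·a + (-40)·b = -1.3
Eliminate b (×(-40) and ×(-80), subtract): -5800·a = -100.00 → a = ∂h/∂x = +0.01724
Back-substitute: b = ∂h/∂y = +0.002328.
Flow = −∇h = (-0.01724 east, -0.002328 north), which points west.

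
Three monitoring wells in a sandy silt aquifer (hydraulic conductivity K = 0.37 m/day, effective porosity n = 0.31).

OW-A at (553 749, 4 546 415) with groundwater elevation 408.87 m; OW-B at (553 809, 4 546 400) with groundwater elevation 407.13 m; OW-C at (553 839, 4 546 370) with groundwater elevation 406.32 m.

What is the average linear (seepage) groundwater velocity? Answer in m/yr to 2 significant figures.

Taking OW-A as reference: OW-B−OW-A = (60, -15, -1.74); OW-C−OW-A = (90, -45, -2.55).
Solve a·Δx + b·Δy = Δh: det = 60·(-45) − 90·(-15) = -1350.
∂h/∂x = [(-1.74)·(-45) − (-2.55)·(-15)] / -1350 = -0.02967
∂h/∂y = [60·(-2.55) − 90·(-1.74)] / -1350 = -0.002667
|∇h| = √(-0.02967² + -0.002667²) = 0.02979
Seepage velocity v = K·i/n = 0.37 × 0.02979 / 0.31 = 0.03556 m/day = 12.99 m/yr.

13 m/yr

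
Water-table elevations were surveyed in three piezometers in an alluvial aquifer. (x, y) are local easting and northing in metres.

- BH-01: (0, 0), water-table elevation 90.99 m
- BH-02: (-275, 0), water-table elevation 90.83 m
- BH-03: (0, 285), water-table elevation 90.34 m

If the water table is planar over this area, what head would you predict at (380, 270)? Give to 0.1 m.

90.6 m

∂h/∂x = (90.83 − 90.99) / (-275 − 0) = +0.0005818
∂h/∂y = (90.34 − 90.99) / (285 − 0) = -0.002281
h(380, 270) = 90.99 + (+0.0005818)·(380) + (-0.002281)·(270) = 90.99 +0.221 -0.616 = 90.595 m.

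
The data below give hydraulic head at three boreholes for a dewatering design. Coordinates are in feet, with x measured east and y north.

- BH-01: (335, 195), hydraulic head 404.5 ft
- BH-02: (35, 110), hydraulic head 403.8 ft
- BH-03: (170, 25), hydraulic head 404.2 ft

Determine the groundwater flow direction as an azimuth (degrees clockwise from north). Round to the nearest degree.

With h = a·x + b·y + c and BH-01 as origin, the differences give:
  (-300)·a + (-85)·b = -0.7
  (-165)·a + (-170)·b = -0.3
Eliminate b (×(-170) and ×(-85), subtract): 36975·a = 93.50 → a = ∂h/∂x = +0.002529
Back-substitute: b = ∂h/∂y = -0.0006897.
Flow direction (−∇h) has components (-0.002529 E, +0.0006897 N).
Azimuth = atan2(E, N) = atan2(-0.002529, +0.0006897) = 285.3° ≈ 285°.

285°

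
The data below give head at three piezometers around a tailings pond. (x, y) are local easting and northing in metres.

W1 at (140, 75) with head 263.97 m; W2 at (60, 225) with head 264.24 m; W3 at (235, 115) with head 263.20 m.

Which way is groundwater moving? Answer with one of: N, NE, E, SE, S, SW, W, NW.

E

With h = a·x + b·y + c and W1 as origin, the differences give:
  (-80)·a + 150·b = +0.27
  95·a + 40·b = -0.77
Eliminate b (×40 and ×150, subtract): -17450·a = 126.300 → a = ∂h/∂x = -0.007238
Back-substitute: b = ∂h/∂y = -0.002060.
Flow = −∇h = (+0.007238 east, +0.002060 north), which points east.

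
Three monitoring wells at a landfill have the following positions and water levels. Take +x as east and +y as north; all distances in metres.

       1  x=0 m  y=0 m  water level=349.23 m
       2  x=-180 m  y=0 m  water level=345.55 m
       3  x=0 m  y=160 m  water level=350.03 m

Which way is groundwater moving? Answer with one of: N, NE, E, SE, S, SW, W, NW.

W

∂h/∂x = (345.55 − 349.23) / (-180 − 0) = +0.02044
∂h/∂y = (350.03 − 349.23) / (160 − 0) = +0.005000
Flow = −∇h = (-0.02044 east, -0.005000 north), which points west.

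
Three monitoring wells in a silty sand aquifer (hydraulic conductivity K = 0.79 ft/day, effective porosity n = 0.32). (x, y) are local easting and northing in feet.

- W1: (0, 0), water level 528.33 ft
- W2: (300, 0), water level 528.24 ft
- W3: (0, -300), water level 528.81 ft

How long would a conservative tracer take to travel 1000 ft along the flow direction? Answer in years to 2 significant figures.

∂h/∂x = (528.24 − 528.33) / (300 − 0) = -0.0003000
∂h/∂y = (528.81 − 528.33) / (-300 − 0) = -0.001600
|∇h| = √(-0.0003000² + -0.001600²) = 0.001628
Seepage velocity v = K·i/n = 0.79 × 0.001628 / 0.32 = 0.004019 ft/day.
t = 1000 / 0.004019 = 2.488e+05 days = 681 years.

680 years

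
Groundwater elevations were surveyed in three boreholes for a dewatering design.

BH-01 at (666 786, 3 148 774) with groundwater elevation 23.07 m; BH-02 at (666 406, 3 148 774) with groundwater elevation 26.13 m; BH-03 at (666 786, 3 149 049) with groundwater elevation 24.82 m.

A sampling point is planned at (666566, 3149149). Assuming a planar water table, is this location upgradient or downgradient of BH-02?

∂h/∂x = (26.13 − 23.07) / (666406 − 666786) = -0.008053
∂h/∂y = (24.82 − 23.07) / (3149049 − 3148774) = +0.006364
Head at (666566, 3149149) = 23.07 + (-0.008053)·(-220) + (+0.006364)·(375) = 27.23 m.
That is higher than the 26.13 m at BH-02, so the point is upgradient.

upgradient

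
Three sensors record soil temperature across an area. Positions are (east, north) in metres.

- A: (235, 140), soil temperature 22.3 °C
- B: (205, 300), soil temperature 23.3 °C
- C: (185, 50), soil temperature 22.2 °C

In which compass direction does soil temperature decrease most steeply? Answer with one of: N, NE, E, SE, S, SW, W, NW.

SE

With T = a·x + b·y + c and A as origin, the differences give:
  (-30)·a + 160·b = +1.0
  (-50)·a + (-90)·b = -0.1
Eliminate b (×(-90) and ×160, subtract): 10700·a = -74.00 → a = ∂T/∂x = -0.006916
Back-substitute: b = ∂T/∂y = +0.004953.
Steepest decrease is along −∇f = (+0.006916 E, -0.004953 N) → southeast.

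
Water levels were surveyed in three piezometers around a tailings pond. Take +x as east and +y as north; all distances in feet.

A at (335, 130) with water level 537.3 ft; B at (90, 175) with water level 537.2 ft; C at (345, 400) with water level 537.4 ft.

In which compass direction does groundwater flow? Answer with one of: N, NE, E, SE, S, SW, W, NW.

SW

Taking A as reference: B−A = (-245, 45, -0.1); C−A = (10, 270, +0.1).
Solve a·Δx + b·Δy = Δh: det = (-245)·270 − 10·45 = -66600.
∂h/∂x = [(-0.1)·270 − (+0.1)·45] / -66600 = +0.0004730
∂h/∂y = [(-245)·(+0.1) − 10·(-0.1)] / -66600 = +0.0003529
Flow = −∇h = (-0.0004730 east, -0.0003529 north), which points southwest.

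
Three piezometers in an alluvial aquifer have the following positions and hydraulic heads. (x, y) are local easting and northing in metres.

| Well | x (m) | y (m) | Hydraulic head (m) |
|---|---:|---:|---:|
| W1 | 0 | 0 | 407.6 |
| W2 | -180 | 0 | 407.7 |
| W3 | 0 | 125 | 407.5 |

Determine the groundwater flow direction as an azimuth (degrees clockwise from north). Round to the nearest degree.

035°

∂h/∂x = (407.7 − 407.6) / (-180 − 0) = -0.0005556
∂h/∂y = (407.5 − 407.6) / (125 − 0) = -0.0008000
Flow direction (−∇h) has components (+0.0005556 E, +0.0008000 N).
Azimuth = atan2(E, N) = atan2(+0.0005556, +0.0008000) = 34.8° ≈ 035°.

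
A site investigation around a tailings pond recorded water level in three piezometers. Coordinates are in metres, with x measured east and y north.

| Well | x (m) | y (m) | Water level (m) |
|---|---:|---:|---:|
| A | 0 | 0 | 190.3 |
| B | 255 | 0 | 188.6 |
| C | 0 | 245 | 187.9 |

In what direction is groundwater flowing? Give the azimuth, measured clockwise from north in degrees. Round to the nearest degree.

034°

∂h/∂x = (188.6 − 190.3) / (255 − 0) = -0.006667
∂h/∂y = (187.9 − 190.3) / (245 − 0) = -0.009796
Flow direction (−∇h) has components (+0.006667 E, +0.009796 N).
Azimuth = atan2(E, N) = atan2(+0.006667, +0.009796) = 34.2° ≈ 034°.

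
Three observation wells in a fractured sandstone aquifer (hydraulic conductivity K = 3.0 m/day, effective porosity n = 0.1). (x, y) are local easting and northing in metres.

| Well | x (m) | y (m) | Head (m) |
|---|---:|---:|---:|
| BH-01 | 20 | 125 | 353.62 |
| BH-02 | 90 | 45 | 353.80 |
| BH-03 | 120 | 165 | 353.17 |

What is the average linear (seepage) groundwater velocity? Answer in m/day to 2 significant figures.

0.16 m/day

With h = a·x + b·y + c and BH-01 as origin, the differences give:
  70·a + (-80)·b = +0.18
  100·a + 40·b = -0.45
Eliminate b (×40 and ×(-80), subtract): 10800·a = -28.800 → a = ∂h/∂x = -0.002667
Back-substitute: b = ∂h/∂y = -0.004583.
|∇h| = √(-0.002667² + -0.004583²) = 0.005303
Seepage velocity v = K·i/n = 3.0 × 0.005303 / 0.1 = 0.1591 m/day.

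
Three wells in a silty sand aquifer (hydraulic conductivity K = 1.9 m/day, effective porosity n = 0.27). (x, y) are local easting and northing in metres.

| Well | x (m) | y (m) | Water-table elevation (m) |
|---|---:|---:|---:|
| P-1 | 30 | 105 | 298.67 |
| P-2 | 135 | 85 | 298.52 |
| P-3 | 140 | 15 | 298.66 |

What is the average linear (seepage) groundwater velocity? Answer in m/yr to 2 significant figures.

7.2 m/yr

Taking P-1 as reference: P-2−P-1 = (105, -20, -0.15); P-3−P-1 = (110, -90, -0.01).
Determinant of the coordinate differences = 105·(-90) − 110·(-20) = -7250.
∂h/∂x = [(-0.15)·(-90) − (-0.01)·(-20)] / -7250 = -0.001834
∂h/∂y = [105·(-0.01) − 110·(-0.15)] / -7250 = -0.002131
|∇h| = √(-0.001834² + -0.002131²) = 0.002812
Seepage velocity v = K·i/n = 1.9 × 0.002812 / 0.27 = 0.01979 m/day = 7.228 m/yr.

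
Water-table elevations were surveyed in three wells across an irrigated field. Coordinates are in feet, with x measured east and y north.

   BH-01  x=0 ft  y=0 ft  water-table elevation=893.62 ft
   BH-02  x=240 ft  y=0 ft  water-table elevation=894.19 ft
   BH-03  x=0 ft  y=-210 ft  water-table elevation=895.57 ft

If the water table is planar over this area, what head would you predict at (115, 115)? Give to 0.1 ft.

892.8 ft

∂h/∂x = (894.19 − 893.62) / (240 − 0) = +0.002375
∂h/∂y = (895.57 − 893.62) / (-210 − 0) = -0.009286
h(115, 115) = 893.62 + (+0.002375)·(115) + (-0.009286)·(115) = 893.62 +0.273 -1.068 = 892.825 ft.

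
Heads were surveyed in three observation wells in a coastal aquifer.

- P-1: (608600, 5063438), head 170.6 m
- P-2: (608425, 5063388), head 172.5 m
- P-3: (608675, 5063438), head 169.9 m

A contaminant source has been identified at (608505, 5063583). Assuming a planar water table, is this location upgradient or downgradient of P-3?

upgradient

Three-point gradient (reference P-1): Δ to P-2 = (-175, -50, +1.9), Δ to P-3 = (75, 0, -0.7).
∂h/∂x = -0.009333, ∂h/∂y = -0.005333 (det = 3750).
Head at (608505, 5063583) = 170.6 + (-0.009333)·(-95) + (-0.005333)·(145) = 170.71 m.
That is higher than the 169.9 m at P-3, so the point is upgradient.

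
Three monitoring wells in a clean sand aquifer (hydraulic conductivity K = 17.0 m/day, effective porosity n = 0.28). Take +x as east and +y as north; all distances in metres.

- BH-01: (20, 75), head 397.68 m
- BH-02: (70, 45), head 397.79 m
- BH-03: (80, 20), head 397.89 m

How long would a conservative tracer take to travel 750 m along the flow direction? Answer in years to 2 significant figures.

Three-point gradient (reference BH-01): Δ to BH-02 = (50, -30, +0.11), Δ to BH-03 = (60, -55, +0.21).
∂h/∂x = -0.0002632, ∂h/∂y = -0.004105 (det = -950).
|∇h| = √(-0.0002632² + -0.004105²) = 0.004113
Seepage velocity v = K·i/n = 17.0 × 0.004113 / 0.28 = 0.2497 m/day.
t = 750 / 0.2497 = 3004 days = 8.22 years.

8.2 years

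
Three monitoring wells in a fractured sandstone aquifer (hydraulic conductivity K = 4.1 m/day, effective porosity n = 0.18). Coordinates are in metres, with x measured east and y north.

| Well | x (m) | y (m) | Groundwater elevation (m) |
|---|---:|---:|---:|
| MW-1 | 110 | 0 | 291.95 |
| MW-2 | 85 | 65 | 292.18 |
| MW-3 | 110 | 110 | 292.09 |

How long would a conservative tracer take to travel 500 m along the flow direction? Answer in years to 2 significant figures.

With h = a·x + b·y + c and MW-1 as origin, the differences give:
  (-25)·a + 65·b = +0.23
  0·a + 110·b = +0.14
Eliminate b (×110 and ×65, subtract): -2750·a = 16.200 → a = ∂h/∂x = -0.005891
Back-substitute: b = ∂h/∂y = +0.001273.
|∇h| = √(-0.005891² + 0.001273²) = 0.006027
Seepage velocity v = K·i/n = 4.1 × 0.006027 / 0.18 = 0.1373 m/day.
t = 500 / 0.1373 = 3642 days = 9.97 years.

10.0 years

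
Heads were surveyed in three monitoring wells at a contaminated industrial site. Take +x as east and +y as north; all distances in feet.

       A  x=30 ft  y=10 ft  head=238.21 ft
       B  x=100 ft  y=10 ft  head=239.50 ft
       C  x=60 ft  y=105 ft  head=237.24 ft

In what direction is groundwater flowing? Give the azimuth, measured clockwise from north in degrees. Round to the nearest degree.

With h = a·x + b·y + c and A as origin, the differences give:
  70·a + 0·b = +1.29
  30·a + 95·b = -0.97
Eliminate b (×95 and ×0, subtract): 6650·a = 122.550 → a = ∂h/∂x = +0.01843
Back-substitute: b = ∂h/∂y = -0.01603.
Flow direction (−∇h) has components (-0.01843 E, +0.01603 N).
Azimuth = atan2(E, N) = atan2(-0.01843, +0.01603) = 311.0° ≈ 311°.

311°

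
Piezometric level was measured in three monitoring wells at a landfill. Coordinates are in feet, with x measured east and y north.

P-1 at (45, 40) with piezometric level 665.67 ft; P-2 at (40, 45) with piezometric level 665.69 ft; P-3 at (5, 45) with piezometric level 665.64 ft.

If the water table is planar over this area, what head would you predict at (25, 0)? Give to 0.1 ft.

Differences from P-1: to P-2 (Δx, Δy, Δh) = (-5, 5, +0.02); to P-3 = (-40, 5, -0.03).
Solve a·Δx + b·Δy = Δh: det = (-5)·5 − (-40)·5 = 175.
∂h/∂x = [(+0.02)·5 − (-0.03)·5] / 175 = +0.001429
∂h/∂y = [(-5)·(-0.03) − (-40)·(+0.02)] / 175 = +0.005429
h(25, 0) = 665.67 + (+0.001429)·(-20) + (+0.005429)·(-40) = 665.67 -0.029 -0.217 = 665.424 ft.

665.4 ft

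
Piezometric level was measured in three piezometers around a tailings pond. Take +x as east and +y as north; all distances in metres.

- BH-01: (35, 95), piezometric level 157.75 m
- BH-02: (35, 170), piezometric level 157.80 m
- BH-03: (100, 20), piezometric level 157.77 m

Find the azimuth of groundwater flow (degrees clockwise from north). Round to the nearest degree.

Taking BH-01 as reference: BH-02−BH-01 = (0, 75, +0.05); BH-03−BH-01 = (65, -75, +0.02).
Solve a·Δx + b·Δy = Δh: det = 0·(-75) − 65·75 = -4875.
∂h/∂x = [(+0.05)·(-75) − (+0.02)·75] / -4875 = +0.001077
∂h/∂y = [0·(+0.02) − 65·(+0.05)] / -4875 = +0.0006667
Flow direction (−∇h) has components (-0.001077 E, -0.0006667 N).
Azimuth = atan2(E, N) = atan2(-0.001077, -0.0006667) = 238.2° ≈ 238°.

238°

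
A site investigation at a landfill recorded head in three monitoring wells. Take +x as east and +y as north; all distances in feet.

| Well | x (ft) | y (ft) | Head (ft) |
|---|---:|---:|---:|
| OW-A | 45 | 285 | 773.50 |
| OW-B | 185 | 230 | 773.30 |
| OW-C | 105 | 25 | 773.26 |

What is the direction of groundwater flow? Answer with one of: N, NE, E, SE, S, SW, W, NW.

Taking OW-A as reference: OW-B−OW-A = (140, -55, -0.20); OW-C−OW-A = (60, -260, -0.24).
Determinant of the coordinate differences = 140·(-260) − 60·(-55) = -33100.
∂h/∂x = [(-0.20)·(-260) − (-0.24)·(-55)] / -33100 = -0.001172
∂h/∂y = [140·(-0.24) − 60·(-0.20)] / -33100 = +0.0006526
Flow = −∇h = (+0.001172 east, -0.0006526 north), which points southeast.

SE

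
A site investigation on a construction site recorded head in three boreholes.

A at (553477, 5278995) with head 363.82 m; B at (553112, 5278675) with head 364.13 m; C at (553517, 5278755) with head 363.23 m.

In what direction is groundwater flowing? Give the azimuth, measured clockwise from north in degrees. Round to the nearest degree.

Differences from A: to B (Δx, Δy, Δh) = (-365, -320, +0.31); to C = (40, -240, -0.59).
Solve a·Δx + b·Δy = Δh: det = (-365)·(-240) − 40·(-320) = 100400.
∂h/∂x = [(+0.31)·(-240) − (-0.59)·(-320)] / 100400 = -0.002622
∂h/∂y = [(-365)·(-0.59) − 40·(+0.31)] / 100400 = +0.002021
Flow direction (−∇h) has components (+0.002622 E, -0.002021 N).
Azimuth = atan2(E, N) = atan2(+0.002622, -0.002021) = 127.6° ≈ 128°.

128°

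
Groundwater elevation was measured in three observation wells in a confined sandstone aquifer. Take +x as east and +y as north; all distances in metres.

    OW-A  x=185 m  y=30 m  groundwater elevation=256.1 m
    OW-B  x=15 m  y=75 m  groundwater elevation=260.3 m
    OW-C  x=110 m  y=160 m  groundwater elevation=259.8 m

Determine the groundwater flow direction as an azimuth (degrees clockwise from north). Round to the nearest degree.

With h = a·x + b·y + c and OW-A as origin, the differences give:
  (-170)·a + 45·b = +4.2
  (-75)·a + 130·b = +3.7
Eliminate b (×130 and ×45, subtract): -18725·a = 379.50 → a = ∂h/∂x = -0.02027
Back-substitute: b = ∂h/∂y = +0.01677.
Flow direction (−∇h) has components (+0.02027 E, -0.01677 N).
Azimuth = atan2(E, N) = atan2(+0.02027, -0.01677) = 129.6° ≈ 130°.

130°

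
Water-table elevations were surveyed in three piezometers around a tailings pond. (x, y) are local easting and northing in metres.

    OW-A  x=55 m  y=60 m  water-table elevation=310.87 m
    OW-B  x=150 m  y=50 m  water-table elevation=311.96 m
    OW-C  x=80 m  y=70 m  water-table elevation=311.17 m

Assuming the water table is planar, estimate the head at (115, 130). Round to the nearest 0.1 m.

311.6 m

Taking OW-A as reference: OW-B−OW-A = (95, -10, +1.09); OW-C−OW-A = (25, 10, +0.30).
Determinant of the coordinate differences = 95·10 − 25·(-10) = 1200.
∂h/∂x = [(+1.09)·10 − (+0.30)·(-10)] / 1200 = +0.01158
∂h/∂y = [95·(+0.30) − 25·(+1.09)] / 1200 = +0.001042
h(115, 130) = 310.87 + (+0.01158)·(60) + (+0.001042)·(70) = 310.87 +0.695 +0.073 = 311.638 m.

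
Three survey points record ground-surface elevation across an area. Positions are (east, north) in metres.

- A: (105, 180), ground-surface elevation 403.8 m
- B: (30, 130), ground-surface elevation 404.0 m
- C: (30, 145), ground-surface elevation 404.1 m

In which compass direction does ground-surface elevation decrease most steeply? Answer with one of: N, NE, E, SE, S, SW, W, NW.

With z = a·x + b·y + c and A as origin, the differences give:
  (-75)·a + (-50)·b = +0.2
  (-75)·a + (-35)·b = +0.3
Eliminate b (×(-35) and ×(-50), subtract): -1125·a = 8.00 → a = ∂z/∂x = -0.007111
Back-substitute: b = ∂z/∂y = +0.006667.
Steepest decrease is along −∇f = (+0.007111 E, -0.006667 N) → southeast.

SE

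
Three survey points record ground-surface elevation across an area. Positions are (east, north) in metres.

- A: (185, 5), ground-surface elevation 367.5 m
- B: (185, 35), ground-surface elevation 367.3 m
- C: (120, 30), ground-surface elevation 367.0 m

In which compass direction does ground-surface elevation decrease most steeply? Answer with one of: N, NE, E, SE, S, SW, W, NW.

NW

Differences from A: to B (Δx, Δy, Δh) = (0, 30, -0.2); to C = (-65, 25, -0.5).
Determinant of the coordinate differences = 0·25 − (-65)·30 = 1950.
∂z/∂x = [(-0.2)·25 − (-0.5)·30] / 1950 = +0.005128
∂z/∂y = [0·(-0.5) − (-65)·(-0.2)] / 1950 = -0.006667
Steepest decrease is along −∇f = (-0.005128 E, +0.006667 N) → northwest.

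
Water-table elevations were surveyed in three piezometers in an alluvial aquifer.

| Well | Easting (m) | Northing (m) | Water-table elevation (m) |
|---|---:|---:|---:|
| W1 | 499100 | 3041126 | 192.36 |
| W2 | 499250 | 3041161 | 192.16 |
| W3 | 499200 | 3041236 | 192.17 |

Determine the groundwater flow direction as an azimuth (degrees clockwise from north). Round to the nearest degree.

With h = a·x + b·y + c and W1 as origin, the differences give:
  150·a + 35·b = -0.20
  100·a + 110·b = -0.19
Eliminate b (×110 and ×35, subtract): 13000·a = -15.350 → a = ∂h/∂x = -0.001181
Back-substitute: b = ∂h/∂y = -0.0006538.
Flow direction (−∇h) has components (+0.001181 E, +0.0006538 N).
Azimuth = atan2(E, N) = atan2(+0.001181, +0.0006538) = 61.0° ≈ 061°.

061°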